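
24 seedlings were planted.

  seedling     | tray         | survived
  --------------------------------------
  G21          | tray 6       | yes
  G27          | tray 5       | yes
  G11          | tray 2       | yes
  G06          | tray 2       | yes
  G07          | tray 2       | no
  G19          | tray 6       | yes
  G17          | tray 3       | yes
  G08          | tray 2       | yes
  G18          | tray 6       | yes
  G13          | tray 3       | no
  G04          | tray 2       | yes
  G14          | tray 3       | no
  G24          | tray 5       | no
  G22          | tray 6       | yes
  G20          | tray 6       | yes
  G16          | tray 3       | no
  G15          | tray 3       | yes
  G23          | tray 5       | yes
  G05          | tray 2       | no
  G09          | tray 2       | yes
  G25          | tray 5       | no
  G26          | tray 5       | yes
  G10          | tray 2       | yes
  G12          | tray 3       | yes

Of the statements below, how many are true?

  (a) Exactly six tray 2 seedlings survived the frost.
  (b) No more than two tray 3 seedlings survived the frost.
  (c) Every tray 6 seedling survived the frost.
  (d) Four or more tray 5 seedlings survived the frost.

2

(a) tray 2: |A| = 8, |A ∩ B| = 6; needs |A ∩ B| = 6 — true.
(b) tray 3: |A| = 6, |A ∩ B| = 3; needs |A ∩ B| ≤ 2 — false.
(c) tray 6: |A| = 5, |A ∩ B| = 5; needs A ⊆ B, i.e. every element of A is in B (|A ∖ B| = 0) — true.
(d) tray 5: |A| = 5, |A ∩ B| = 3; needs |A ∩ B| ≥ 4 — false.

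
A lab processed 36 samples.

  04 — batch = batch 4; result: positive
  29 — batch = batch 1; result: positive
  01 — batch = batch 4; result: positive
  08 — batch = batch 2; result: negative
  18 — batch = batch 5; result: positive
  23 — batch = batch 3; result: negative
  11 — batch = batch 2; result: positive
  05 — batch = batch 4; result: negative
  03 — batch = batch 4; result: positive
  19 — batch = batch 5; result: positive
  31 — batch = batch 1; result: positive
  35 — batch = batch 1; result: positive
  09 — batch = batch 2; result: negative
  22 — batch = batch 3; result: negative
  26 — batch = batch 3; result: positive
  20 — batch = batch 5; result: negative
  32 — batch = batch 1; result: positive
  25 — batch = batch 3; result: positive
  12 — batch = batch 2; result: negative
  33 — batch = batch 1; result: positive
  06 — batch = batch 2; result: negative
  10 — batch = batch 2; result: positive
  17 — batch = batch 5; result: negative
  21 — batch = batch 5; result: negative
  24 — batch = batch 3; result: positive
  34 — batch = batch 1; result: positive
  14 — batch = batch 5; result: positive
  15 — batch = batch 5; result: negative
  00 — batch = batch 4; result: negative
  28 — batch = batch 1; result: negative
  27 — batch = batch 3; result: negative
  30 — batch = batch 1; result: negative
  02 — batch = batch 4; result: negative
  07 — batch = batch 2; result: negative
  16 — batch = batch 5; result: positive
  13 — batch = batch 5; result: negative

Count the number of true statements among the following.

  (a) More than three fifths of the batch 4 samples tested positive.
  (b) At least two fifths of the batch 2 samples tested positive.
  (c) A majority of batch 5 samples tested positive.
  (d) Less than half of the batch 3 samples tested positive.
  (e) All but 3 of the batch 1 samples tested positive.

(a) batch 4: |A| = 6, |A ∩ B| = 3; needs |A ∩ B| / |A| > 3/5 — false.
(b) batch 2: |A| = 7, |A ∩ B| = 2; needs |A ∩ B| / |A| ≥ 2/5 — false.
(c) batch 5: |A| = 9, |A ∩ B| = 4; needs |A ∩ B| > |A ∖ B| — false.
(d) batch 3: |A| = 6, |A ∩ B| = 3; needs |A ∩ B| < |A ∖ B| — false.
(e) batch 1: |A| = 8, |A ∩ B| = 6; needs |A ∖ B| = 3 — false.

0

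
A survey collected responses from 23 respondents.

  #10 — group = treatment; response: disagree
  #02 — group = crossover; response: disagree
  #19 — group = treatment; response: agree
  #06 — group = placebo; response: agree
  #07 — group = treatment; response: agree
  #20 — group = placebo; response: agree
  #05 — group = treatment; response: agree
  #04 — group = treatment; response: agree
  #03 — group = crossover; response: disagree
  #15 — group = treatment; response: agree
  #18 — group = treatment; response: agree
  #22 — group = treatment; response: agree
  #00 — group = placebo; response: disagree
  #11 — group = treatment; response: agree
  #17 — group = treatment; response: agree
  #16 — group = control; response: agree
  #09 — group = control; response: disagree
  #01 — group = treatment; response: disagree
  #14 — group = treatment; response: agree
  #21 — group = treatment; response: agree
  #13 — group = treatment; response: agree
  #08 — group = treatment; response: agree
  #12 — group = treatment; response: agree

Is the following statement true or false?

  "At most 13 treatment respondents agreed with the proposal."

Truth condition: |A ∩ B| ≤ 13.
|A| = 16, |A ∩ B| = 14, |A ∖ B| = 2.
|A ∩ B| = 14, so the statement is false.

False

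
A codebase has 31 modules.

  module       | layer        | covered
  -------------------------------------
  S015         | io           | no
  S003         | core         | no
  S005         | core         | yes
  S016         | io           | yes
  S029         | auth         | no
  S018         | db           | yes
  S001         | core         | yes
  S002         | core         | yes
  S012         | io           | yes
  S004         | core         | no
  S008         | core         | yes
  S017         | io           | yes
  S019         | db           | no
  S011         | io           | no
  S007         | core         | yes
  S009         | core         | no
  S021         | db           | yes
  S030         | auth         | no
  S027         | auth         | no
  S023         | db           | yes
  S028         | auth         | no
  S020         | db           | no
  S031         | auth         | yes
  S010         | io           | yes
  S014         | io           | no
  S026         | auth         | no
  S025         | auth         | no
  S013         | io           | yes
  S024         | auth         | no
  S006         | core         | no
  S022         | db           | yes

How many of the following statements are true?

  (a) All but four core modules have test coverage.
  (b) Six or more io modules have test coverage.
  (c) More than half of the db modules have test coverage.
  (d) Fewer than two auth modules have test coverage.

3

(a) core: |A| = 9, |A ∩ B| = 5; needs |A ∖ B| = 4 — true.
(b) io: |A| = 8, |A ∩ B| = 5; needs |A ∩ B| ≥ 6 — false.
(c) db: |A| = 6, |A ∩ B| = 4; needs |A ∩ B| > |A ∖ B| — true.
(d) auth: |A| = 8, |A ∩ B| = 1; needs |A ∩ B| < 2 — true.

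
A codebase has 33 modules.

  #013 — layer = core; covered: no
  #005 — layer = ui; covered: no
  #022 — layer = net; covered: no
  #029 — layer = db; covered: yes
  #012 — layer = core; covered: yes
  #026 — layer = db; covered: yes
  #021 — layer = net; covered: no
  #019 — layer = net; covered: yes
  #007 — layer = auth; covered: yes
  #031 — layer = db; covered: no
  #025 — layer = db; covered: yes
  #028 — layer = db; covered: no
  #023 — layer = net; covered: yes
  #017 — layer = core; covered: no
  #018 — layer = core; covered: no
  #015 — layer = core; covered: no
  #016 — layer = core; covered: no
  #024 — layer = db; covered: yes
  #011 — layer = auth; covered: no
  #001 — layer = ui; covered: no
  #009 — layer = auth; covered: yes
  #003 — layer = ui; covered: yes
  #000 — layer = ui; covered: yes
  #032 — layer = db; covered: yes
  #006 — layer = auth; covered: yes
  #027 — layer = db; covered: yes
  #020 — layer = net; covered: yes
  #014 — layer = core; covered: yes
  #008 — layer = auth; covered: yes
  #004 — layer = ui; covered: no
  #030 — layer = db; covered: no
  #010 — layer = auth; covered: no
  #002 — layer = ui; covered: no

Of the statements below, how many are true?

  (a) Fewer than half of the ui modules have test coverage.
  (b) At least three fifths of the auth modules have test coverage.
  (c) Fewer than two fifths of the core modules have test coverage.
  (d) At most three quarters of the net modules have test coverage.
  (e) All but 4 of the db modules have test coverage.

(a) ui: |A| = 6, |A ∩ B| = 2; needs |A ∩ B| < |A ∖ B| — true.
(b) auth: |A| = 6, |A ∩ B| = 4; needs |A ∩ B| / |A| ≥ 3/5 — true.
(c) core: |A| = 7, |A ∩ B| = 2; needs |A ∩ B| / |A| < 2/5 — true.
(d) net: |A| = 5, |A ∩ B| = 3; needs |A ∩ B| / |A| ≤ 3/4 — true.
(e) db: |A| = 9, |A ∩ B| = 6; needs |A ∖ B| = 4 — false.

4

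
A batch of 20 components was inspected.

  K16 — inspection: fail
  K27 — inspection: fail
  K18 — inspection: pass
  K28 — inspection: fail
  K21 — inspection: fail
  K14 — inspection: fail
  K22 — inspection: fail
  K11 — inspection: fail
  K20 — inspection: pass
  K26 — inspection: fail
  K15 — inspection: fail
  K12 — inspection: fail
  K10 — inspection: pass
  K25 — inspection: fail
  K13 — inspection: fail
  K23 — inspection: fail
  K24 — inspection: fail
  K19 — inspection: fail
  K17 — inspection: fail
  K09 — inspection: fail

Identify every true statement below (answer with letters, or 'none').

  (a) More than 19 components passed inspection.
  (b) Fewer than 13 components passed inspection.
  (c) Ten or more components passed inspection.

(b)

|A| = 20, |A ∩ B| = 3, |A ∖ B| = 17.
(a) |A ∩ B| > 19: fails.
(b) |A ∩ B| < 13: holds.
(c) |A ∩ B| ≥ 10: fails.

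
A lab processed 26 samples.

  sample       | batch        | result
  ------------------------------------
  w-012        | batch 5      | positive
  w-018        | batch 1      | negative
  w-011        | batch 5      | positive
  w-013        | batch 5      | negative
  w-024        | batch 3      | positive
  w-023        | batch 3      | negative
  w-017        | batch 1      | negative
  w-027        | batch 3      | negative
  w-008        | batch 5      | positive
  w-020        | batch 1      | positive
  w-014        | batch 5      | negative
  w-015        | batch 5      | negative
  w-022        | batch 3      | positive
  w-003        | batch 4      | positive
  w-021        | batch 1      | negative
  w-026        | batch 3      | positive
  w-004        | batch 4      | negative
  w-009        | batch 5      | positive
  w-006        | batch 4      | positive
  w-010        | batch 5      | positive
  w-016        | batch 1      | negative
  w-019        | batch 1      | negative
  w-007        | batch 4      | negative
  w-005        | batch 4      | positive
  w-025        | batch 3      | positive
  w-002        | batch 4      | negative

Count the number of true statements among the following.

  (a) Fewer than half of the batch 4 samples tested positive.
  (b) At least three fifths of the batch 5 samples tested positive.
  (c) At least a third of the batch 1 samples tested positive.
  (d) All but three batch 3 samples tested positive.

(a) batch 4: |A| = 6, |A ∩ B| = 3; needs |A ∩ B| < |A ∖ B| — false.
(b) batch 5: |A| = 8, |A ∩ B| = 5; needs |A ∩ B| / |A| ≥ 3/5 — true.
(c) batch 1: |A| = 6, |A ∩ B| = 1; needs |A ∩ B| / |A| ≥ 1/3 — false.
(d) batch 3: |A| = 6, |A ∩ B| = 4; needs |A ∖ B| = 3 — false.

1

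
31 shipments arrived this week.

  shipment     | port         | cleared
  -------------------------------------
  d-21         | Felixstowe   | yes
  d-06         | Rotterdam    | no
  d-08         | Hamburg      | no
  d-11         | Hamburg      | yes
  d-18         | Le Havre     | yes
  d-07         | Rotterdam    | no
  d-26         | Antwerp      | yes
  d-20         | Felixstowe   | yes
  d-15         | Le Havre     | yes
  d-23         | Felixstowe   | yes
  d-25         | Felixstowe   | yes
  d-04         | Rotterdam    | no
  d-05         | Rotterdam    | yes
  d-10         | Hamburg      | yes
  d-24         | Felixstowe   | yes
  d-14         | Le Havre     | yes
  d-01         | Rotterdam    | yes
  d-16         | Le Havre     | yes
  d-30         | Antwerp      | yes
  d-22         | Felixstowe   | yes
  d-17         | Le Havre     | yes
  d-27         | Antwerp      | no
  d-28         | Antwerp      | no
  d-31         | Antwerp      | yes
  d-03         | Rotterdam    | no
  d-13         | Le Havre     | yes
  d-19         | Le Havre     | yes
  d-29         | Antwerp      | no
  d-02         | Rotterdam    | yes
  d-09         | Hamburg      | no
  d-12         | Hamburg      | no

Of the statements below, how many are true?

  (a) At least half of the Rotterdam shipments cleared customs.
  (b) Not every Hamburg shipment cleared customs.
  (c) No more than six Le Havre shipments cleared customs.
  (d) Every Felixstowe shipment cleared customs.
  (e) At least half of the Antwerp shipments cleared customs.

3

(a) Rotterdam: |A| = 7, |A ∩ B| = 3; needs |A ∩ B| ≥ |A ∖ B| — false.
(b) Hamburg: |A| = 5, |A ∩ B| = 2; needs A ⊄ B (|A ∖ B| ≥ 1) — true.
(c) Le Havre: |A| = 7, |A ∩ B| = 7; needs |A ∩ B| ≤ 6 — false.
(d) Felixstowe: |A| = 6, |A ∩ B| = 6; needs A ⊆ B, i.e. every element of A is in B (|A ∖ B| = 0) — true.
(e) Antwerp: |A| = 6, |A ∩ B| = 3; needs |A ∩ B| ≥ |A ∖ B| — true.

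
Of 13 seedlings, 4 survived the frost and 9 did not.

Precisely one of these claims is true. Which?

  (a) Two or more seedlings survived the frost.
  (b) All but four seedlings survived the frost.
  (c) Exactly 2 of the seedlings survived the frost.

|A| = 13, |A ∩ B| = 4, |A ∖ B| = 9.
(a) requires |A ∩ B| ≥ 2: true.
(b) requires |A ∖ B| = 4: false.
(c) requires |A ∩ B| = 2: false.

(a)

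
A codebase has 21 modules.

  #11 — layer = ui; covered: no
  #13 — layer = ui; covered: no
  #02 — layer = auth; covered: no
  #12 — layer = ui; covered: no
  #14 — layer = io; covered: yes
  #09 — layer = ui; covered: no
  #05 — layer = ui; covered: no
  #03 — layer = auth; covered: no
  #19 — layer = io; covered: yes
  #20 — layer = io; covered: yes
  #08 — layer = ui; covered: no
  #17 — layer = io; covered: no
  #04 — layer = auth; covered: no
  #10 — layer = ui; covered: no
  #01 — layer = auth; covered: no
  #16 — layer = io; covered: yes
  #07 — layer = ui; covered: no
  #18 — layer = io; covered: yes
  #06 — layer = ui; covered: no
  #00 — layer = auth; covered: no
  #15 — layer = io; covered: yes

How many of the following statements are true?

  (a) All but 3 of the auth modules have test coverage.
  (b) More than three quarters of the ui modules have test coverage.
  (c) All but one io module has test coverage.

1

(a) auth: |A| = 5, |A ∩ B| = 0; needs |A ∖ B| = 3 — false.
(b) ui: |A| = 9, |A ∩ B| = 0; needs |A ∩ B| / |A| > 3/4 — false.
(c) io: |A| = 7, |A ∩ B| = 6; needs |A ∖ B| = 1 — true.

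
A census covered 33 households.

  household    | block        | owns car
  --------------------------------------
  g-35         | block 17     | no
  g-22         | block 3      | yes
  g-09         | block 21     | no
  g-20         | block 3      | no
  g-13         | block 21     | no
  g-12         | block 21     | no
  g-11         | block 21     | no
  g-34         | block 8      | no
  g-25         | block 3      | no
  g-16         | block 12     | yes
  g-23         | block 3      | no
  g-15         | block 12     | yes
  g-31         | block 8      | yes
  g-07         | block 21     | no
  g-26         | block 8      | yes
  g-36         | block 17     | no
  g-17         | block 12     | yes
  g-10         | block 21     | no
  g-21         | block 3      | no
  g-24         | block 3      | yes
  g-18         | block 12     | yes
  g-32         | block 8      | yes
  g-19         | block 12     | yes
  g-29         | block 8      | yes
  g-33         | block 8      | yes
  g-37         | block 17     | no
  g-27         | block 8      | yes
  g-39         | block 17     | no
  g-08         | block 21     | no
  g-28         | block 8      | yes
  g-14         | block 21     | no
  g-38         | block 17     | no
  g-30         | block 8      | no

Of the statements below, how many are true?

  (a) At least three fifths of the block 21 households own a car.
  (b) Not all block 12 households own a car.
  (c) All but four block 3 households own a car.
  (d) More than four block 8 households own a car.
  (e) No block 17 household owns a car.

3

(a) block 21: |A| = 8, |A ∩ B| = 0; needs |A ∩ B| / |A| ≥ 3/5 — false.
(b) block 12: |A| = 5, |A ∩ B| = 5; needs A ⊄ B (|A ∖ B| ≥ 1) — false.
(c) block 3: |A| = 6, |A ∩ B| = 2; needs |A ∖ B| = 4 — true.
(d) block 8: |A| = 9, |A ∩ B| = 7; needs |A ∩ B| > 4 — true.
(e) block 17: |A| = 5, |A ∩ B| = 0; needs A ∩ B = ∅ (|A ∩ B| = 0) — true.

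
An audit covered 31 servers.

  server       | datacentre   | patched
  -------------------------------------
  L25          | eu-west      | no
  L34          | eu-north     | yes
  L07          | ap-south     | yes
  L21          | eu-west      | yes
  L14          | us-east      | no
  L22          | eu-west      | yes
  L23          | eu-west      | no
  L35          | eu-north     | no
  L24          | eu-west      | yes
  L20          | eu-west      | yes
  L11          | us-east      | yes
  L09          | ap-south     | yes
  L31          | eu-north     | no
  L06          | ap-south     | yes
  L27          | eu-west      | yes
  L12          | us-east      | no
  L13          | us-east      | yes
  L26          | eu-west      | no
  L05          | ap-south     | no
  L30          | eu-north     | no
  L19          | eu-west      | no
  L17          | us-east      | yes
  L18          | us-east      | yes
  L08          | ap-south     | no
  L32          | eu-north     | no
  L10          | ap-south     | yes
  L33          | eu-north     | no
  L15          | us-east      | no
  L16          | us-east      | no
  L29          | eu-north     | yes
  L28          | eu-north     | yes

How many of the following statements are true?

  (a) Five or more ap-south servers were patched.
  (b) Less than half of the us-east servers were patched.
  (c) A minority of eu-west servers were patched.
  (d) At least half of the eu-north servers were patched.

0

(a) ap-south: |A| = 6, |A ∩ B| = 4; needs |A ∩ B| ≥ 5 — false.
(b) us-east: |A| = 8, |A ∩ B| = 4; needs |A ∩ B| < |A ∖ B| — false.
(c) eu-west: |A| = 9, |A ∩ B| = 5; needs |A ∩ B| < |A ∖ B| — false.
(d) eu-north: |A| = 8, |A ∩ B| = 3; needs |A ∩ B| ≥ |A ∖ B| — false.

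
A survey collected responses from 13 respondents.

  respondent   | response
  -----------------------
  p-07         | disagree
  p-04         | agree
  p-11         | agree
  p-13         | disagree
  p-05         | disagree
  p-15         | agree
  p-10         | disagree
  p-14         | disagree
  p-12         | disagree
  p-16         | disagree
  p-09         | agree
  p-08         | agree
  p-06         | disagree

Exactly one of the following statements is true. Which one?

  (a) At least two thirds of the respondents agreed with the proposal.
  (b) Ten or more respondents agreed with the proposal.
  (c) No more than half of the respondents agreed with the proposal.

|A| = 13, |A ∩ B| = 5, |A ∖ B| = 8.
(a) requires |A ∩ B| / |A| ≥ 2/3: false.
(b) requires |A ∩ B| ≥ 10: false.
(c) requires |A ∩ B| ≤ |A ∖ B|: true.

(c)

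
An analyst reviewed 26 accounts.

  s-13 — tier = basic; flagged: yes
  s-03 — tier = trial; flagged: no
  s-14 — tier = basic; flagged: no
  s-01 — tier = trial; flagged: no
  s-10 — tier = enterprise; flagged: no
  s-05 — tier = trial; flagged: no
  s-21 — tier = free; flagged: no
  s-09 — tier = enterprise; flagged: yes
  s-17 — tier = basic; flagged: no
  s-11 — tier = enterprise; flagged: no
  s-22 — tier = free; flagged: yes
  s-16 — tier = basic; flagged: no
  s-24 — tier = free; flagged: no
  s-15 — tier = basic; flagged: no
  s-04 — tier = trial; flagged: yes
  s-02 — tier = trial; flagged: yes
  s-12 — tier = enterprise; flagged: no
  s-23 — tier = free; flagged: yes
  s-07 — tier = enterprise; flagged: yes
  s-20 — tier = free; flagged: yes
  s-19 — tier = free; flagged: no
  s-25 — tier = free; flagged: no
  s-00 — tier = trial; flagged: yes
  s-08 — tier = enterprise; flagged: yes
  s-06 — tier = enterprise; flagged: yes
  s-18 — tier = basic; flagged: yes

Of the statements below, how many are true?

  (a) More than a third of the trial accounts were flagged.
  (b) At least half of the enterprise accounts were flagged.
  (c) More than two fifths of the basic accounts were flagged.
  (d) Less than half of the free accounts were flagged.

3

(a) trial: |A| = 6, |A ∩ B| = 3; needs |A ∩ B| / |A| > 1/3 — true.
(b) enterprise: |A| = 7, |A ∩ B| = 4; needs |A ∩ B| ≥ |A ∖ B| — true.
(c) basic: |A| = 6, |A ∩ B| = 2; needs |A ∩ B| / |A| > 2/5 — false.
(d) free: |A| = 7, |A ∩ B| = 3; needs |A ∩ B| < |A ∖ B| — true.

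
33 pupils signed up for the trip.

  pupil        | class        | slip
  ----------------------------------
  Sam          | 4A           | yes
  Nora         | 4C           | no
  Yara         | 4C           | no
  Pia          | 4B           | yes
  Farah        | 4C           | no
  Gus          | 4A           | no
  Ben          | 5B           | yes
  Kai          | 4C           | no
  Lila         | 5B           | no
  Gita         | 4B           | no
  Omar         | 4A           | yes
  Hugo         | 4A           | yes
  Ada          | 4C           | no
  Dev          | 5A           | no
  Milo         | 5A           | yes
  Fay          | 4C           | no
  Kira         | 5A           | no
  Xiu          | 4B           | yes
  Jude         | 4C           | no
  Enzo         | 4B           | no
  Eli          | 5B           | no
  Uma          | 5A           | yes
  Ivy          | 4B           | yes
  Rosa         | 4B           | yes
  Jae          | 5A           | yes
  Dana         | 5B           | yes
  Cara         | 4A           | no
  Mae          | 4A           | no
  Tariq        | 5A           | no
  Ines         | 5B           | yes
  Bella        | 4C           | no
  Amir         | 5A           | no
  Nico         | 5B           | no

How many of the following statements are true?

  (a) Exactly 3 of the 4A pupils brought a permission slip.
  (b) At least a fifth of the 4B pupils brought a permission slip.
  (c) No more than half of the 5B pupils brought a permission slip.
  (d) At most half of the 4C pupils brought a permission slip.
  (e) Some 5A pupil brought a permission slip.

(a) 4A: |A| = 6, |A ∩ B| = 3; needs |A ∩ B| = 3 — true.
(b) 4B: |A| = 6, |A ∩ B| = 4; needs |A ∩ B| / |A| ≥ 1/5 — true.
(c) 5B: |A| = 6, |A ∩ B| = 3; needs |A ∩ B| ≤ |A ∖ B| — true.
(d) 4C: |A| = 8, |A ∩ B| = 0; needs |A ∩ B| ≤ |A ∖ B| — true.
(e) 5A: |A| = 7, |A ∩ B| = 3; needs A ∩ B ≠ ∅ (|A ∩ B| ≥ 1) — true.

5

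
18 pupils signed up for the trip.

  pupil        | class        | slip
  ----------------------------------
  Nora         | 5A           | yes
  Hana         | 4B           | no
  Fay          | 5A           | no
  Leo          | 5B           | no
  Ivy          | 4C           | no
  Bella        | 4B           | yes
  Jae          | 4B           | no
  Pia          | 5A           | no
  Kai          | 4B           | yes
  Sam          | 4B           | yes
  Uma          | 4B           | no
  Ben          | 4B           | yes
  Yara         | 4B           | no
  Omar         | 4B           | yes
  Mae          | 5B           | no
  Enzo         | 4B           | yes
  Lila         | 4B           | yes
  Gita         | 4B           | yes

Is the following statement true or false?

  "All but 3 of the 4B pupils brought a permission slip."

'All but 3 of the 4B pupils brought a permission slip' holds iff |A ∖ B| = 3.
A (the restrictor) = {Hana, Bella, Jae, Kai, Sam, Uma, Ben, Yara, Omar, Enzo, Lila, Gita}, |A| = 12.
A ∖ B = {Hana, Jae, Uma, Yara}, so |A ∖ B| = 4.
|A ∖ B| = 4, so the statement is false.

False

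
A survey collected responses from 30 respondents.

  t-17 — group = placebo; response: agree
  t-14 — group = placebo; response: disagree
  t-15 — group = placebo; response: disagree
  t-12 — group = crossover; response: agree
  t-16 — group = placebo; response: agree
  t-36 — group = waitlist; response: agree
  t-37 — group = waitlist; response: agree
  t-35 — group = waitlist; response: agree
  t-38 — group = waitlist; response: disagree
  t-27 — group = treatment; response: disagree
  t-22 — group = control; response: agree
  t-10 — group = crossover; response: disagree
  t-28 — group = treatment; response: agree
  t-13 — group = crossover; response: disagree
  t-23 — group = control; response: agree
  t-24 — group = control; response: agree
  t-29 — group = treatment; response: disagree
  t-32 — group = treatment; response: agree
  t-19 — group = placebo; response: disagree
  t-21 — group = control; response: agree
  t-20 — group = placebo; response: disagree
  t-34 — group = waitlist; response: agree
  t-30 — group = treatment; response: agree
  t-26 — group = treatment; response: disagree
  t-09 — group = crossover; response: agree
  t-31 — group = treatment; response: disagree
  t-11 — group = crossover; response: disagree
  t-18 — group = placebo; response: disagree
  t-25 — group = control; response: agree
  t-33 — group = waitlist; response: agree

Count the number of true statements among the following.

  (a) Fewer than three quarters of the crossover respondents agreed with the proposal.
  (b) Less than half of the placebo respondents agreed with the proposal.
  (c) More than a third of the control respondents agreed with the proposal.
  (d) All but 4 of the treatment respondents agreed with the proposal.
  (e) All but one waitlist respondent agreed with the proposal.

(a) crossover: |A| = 5, |A ∩ B| = 2; needs |A ∩ B| / |A| < 3/4 — true.
(b) placebo: |A| = 7, |A ∩ B| = 2; needs |A ∩ B| < |A ∖ B| — true.
(c) control: |A| = 5, |A ∩ B| = 5; needs |A ∩ B| / |A| > 1/3 — true.
(d) treatment: |A| = 7, |A ∩ B| = 3; needs |A ∖ B| = 4 — true.
(e) waitlist: |A| = 6, |A ∩ B| = 5; needs |A ∖ B| = 1 — true.

5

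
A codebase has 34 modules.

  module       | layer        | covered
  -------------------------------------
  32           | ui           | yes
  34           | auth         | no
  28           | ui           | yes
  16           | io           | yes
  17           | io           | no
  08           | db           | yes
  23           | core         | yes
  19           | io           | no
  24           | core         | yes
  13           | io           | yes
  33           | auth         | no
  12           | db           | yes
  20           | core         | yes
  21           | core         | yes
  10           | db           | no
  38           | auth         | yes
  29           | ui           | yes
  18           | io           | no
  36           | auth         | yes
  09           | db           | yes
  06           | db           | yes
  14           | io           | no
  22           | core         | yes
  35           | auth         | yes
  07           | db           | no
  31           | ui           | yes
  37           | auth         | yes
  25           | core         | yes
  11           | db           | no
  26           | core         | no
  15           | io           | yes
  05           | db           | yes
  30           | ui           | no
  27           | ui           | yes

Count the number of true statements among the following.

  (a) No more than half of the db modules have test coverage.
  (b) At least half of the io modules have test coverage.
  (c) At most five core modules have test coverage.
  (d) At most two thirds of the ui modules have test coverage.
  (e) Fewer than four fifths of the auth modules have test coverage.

1

(a) db: |A| = 8, |A ∩ B| = 5; needs |A ∩ B| ≤ |A ∖ B| — false.
(b) io: |A| = 7, |A ∩ B| = 3; needs |A ∩ B| ≥ |A ∖ B| — false.
(c) core: |A| = 7, |A ∩ B| = 6; needs |A ∩ B| ≤ 5 — false.
(d) ui: |A| = 6, |A ∩ B| = 5; needs |A ∩ B| / |A| ≤ 2/3 — false.
(e) auth: |A| = 6, |A ∩ B| = 4; needs |A ∩ B| / |A| < 4/5 — true.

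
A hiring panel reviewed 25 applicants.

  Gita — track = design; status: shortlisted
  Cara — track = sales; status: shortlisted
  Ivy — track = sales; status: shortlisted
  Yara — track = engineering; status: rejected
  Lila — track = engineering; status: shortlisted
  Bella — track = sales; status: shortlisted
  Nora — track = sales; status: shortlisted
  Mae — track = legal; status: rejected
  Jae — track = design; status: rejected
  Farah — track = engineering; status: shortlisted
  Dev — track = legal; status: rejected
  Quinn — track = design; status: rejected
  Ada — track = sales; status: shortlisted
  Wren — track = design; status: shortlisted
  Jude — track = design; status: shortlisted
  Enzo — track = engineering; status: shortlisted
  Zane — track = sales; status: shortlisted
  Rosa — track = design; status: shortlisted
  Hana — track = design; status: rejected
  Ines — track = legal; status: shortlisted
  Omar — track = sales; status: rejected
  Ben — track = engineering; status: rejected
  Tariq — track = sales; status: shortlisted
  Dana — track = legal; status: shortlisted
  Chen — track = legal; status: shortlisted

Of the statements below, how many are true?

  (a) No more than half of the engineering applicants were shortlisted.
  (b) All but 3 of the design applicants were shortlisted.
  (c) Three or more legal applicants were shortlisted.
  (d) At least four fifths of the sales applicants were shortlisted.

(a) engineering: |A| = 5, |A ∩ B| = 3; needs |A ∩ B| ≤ |A ∖ B| — false.
(b) design: |A| = 7, |A ∩ B| = 4; needs |A ∖ B| = 3 — true.
(c) legal: |A| = 5, |A ∩ B| = 3; needs |A ∩ B| ≥ 3 — true.
(d) sales: |A| = 8, |A ∩ B| = 7; needs |A ∩ B| / |A| ≥ 4/5 — true.

3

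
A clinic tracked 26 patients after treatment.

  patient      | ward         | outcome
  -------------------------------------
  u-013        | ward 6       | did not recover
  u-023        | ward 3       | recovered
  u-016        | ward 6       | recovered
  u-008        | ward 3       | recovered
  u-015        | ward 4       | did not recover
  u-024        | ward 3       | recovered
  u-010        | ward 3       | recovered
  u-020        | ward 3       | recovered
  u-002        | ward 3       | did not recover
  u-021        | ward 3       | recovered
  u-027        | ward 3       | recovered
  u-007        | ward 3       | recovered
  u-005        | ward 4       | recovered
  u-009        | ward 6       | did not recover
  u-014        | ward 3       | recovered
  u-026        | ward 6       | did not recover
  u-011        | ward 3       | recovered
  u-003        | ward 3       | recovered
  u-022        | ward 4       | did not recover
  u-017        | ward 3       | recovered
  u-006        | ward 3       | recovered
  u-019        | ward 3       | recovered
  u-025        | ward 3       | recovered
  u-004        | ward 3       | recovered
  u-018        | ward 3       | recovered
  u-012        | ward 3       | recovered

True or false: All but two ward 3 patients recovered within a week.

The determiner here denotes the relation: |A ∖ B| = 2.
|A| = 19, |A ∩ B| = 18, |A ∖ B| = 1.
|A ∖ B| = 1, so the statement is false.

False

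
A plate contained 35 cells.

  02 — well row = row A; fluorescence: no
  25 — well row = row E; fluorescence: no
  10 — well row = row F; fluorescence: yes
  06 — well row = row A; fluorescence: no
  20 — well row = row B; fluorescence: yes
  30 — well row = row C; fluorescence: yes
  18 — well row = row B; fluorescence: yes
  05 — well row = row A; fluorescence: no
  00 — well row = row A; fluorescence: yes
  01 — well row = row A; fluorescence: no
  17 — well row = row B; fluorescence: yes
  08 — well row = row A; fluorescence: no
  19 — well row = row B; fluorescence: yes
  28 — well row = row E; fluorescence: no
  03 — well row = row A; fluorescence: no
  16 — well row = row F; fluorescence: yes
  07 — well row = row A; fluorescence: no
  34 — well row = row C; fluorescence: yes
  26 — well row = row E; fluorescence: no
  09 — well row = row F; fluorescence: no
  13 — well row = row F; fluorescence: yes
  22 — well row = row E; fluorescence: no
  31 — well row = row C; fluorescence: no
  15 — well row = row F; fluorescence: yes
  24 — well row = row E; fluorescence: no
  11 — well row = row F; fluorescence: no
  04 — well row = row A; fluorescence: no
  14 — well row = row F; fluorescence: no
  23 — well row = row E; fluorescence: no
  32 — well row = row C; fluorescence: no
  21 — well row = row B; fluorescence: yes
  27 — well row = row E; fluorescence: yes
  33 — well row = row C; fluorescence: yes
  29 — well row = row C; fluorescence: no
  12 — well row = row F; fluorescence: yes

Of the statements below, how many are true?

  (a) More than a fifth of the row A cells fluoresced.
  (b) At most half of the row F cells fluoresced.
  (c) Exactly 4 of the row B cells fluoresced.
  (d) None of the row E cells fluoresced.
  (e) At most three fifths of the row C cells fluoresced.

(a) row A: |A| = 9, |A ∩ B| = 1; needs |A ∩ B| / |A| > 1/5 — false.
(b) row F: |A| = 8, |A ∩ B| = 5; needs |A ∩ B| ≤ |A ∖ B| — false.
(c) row B: |A| = 5, |A ∩ B| = 5; needs |A ∩ B| = 4 — false.
(d) row E: |A| = 7, |A ∩ B| = 1; needs A ∩ B = ∅ (|A ∩ B| = 0) — false.
(e) row C: |A| = 6, |A ∩ B| = 3; needs |A ∩ B| / |A| ≤ 3/5 — true.

1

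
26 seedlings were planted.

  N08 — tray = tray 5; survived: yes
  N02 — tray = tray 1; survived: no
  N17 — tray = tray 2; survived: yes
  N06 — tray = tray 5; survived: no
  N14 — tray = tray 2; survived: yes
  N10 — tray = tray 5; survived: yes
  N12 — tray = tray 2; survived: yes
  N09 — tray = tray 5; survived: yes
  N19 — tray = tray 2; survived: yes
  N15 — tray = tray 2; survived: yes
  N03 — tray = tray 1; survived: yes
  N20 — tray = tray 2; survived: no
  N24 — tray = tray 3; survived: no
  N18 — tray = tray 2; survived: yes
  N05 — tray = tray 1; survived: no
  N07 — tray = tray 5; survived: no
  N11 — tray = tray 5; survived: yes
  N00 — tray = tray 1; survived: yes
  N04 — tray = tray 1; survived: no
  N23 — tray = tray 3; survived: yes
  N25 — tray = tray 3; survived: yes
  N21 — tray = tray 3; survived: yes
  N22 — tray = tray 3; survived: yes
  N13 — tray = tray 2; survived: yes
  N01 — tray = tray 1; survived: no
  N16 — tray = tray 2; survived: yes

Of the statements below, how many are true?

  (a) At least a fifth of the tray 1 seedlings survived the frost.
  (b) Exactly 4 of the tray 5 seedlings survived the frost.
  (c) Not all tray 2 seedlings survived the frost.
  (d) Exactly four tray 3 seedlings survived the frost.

(a) tray 1: |A| = 6, |A ∩ B| = 2; needs |A ∩ B| / |A| ≥ 1/5 — true.
(b) tray 5: |A| = 6, |A ∩ B| = 4; needs |A ∩ B| = 4 — true.
(c) tray 2: |A| = 9, |A ∩ B| = 8; needs A ⊄ B (|A ∖ B| ≥ 1) — true.
(d) tray 3: |A| = 5, |A ∩ B| = 4; needs |A ∩ B| = 4 — true.

4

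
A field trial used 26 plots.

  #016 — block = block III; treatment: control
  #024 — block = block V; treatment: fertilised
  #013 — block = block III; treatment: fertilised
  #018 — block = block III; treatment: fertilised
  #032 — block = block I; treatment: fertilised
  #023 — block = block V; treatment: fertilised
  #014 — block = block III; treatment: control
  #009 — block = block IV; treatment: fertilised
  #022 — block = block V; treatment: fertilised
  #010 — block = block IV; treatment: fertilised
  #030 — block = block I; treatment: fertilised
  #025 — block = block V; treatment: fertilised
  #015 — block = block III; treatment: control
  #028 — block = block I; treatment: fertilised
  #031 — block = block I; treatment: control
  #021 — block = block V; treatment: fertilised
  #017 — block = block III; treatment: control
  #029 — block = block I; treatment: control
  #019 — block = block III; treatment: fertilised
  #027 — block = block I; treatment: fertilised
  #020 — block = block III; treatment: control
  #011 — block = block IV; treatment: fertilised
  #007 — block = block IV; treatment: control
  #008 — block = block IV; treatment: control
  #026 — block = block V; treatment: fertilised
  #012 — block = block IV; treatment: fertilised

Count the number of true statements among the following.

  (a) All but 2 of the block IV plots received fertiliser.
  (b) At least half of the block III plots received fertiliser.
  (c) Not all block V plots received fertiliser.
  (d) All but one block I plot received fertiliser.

(a) block IV: |A| = 6, |A ∩ B| = 4; needs |A ∖ B| = 2 — true.
(b) block III: |A| = 8, |A ∩ B| = 3; needs |A ∩ B| ≥ |A ∖ B| — false.
(c) block V: |A| = 6, |A ∩ B| = 6; needs A ⊄ B (|A ∖ B| ≥ 1) — false.
(d) block I: |A| = 6, |A ∩ B| = 4; needs |A ∖ B| = 1 — false.

1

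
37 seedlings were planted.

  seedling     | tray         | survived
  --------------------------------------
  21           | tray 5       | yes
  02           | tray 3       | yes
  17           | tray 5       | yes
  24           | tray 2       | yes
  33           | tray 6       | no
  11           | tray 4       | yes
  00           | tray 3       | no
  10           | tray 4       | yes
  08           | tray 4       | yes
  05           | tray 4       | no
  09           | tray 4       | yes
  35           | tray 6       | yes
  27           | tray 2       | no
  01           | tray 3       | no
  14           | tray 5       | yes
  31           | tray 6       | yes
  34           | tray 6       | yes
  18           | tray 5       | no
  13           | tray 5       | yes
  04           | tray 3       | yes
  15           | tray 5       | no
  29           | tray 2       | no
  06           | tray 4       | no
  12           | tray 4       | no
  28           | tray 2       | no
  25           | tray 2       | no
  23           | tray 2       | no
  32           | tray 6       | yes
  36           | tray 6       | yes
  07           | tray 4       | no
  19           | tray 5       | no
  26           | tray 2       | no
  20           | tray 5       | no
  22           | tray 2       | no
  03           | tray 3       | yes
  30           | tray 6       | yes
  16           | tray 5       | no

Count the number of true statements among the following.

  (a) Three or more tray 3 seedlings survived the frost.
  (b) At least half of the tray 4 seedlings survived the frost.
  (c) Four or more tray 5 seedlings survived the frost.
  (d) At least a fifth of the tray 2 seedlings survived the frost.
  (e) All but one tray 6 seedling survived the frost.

4

(a) tray 3: |A| = 5, |A ∩ B| = 3; needs |A ∩ B| ≥ 3 — true.
(b) tray 4: |A| = 8, |A ∩ B| = 4; needs |A ∩ B| ≥ |A ∖ B| — true.
(c) tray 5: |A| = 9, |A ∩ B| = 4; needs |A ∩ B| ≥ 4 — true.
(d) tray 2: |A| = 8, |A ∩ B| = 1; needs |A ∩ B| / |A| ≥ 1/5 — false.
(e) tray 6: |A| = 7, |A ∩ B| = 6; needs |A ∖ B| = 1 — true.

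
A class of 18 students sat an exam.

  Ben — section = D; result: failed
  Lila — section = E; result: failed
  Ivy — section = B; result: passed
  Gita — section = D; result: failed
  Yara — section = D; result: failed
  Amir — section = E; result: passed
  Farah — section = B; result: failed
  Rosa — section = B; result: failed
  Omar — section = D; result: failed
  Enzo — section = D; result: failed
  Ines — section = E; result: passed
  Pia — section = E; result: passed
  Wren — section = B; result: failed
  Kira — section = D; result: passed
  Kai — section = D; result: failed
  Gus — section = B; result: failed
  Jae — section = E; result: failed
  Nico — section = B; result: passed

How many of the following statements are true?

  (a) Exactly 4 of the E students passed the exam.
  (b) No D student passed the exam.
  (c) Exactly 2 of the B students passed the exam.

1

(a) E: |A| = 5, |A ∩ B| = 3; needs |A ∩ B| = 4 — false.
(b) D: |A| = 7, |A ∩ B| = 1; needs A ∩ B = ∅ (|A ∩ B| = 0) — false.
(c) B: |A| = 6, |A ∩ B| = 2; needs |A ∩ B| = 2 — true.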